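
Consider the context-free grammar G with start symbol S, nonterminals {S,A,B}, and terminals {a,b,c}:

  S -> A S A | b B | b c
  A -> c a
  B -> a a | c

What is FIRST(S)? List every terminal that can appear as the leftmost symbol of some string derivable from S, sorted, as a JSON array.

FIRST sets, iterate to fixpoint:
[1]
  A via A→c a: +{c}
  B via B→a a: +{a}
  B via B→c: +{c}
  S via S→A S A: +{c}
  S via S→b B: +{b}
  FIRST(S)={b,c}  FIRST(A)={c}  FIRST(B)={a,c}
[2] — fixpoint
  FIRST(S)={b,c}  FIRST(A)={c}  FIRST(B)={a,c}

FIRST(S) = ["b", "c"]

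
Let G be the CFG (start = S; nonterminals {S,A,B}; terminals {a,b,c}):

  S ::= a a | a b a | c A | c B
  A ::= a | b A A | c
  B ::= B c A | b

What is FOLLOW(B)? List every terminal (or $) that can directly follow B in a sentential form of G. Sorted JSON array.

FIRST iteration:
[1]
  A via A→a: +{a}
  A via A→b A A: +{b}
  A via A→c: +{c}
  B via B→b: +{b}
  S via S→a a: +{a}
  S via S→c A: +{c}
  FIRST[S]={a,c}  FIRST[A]={a,b,c}  FIRST[B]={b}
[2] (stable)
  FIRST[S]={a,c}  FIRST[A]={a,b,c}  FIRST[B]={b}

Compute FOLLOW by fixpoint:
seed FOLLOW(S) with $
round 1:
  A→b A A: FOLLOW(A) ⊇ FIRST(A) = {a,b,c}; new: +{a,b,c}
  B→B c A: FOLLOW(B) ⊇ FIRST(c) = {c}; new: +{c}
  S→c A: FOLLOW(A) ⊇ FOLLOW(S) ⊇ {$}; new: +{$}
  S→c B: FOLLOW(B) ⊇ FOLLOW(S) ⊇ {$}; new: +{$}
  FOLLOW(S)={$}  FOLLOW(A)={$,a,b,c}  FOLLOW(B)={$,c}
round 2: — fixpoint
  FOLLOW(S)={$}  FOLLOW(A)={$,a,b,c}  FOLLOW(B)={$,c}

FOLLOW(B) = ["$", "c"]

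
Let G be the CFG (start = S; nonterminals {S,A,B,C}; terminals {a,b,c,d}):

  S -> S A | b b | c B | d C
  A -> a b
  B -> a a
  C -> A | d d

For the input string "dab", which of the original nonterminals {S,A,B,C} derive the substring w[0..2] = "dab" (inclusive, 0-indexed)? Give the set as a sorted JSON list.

Convert to CNF:
  S -> S A | T1 T1 | T2 C | T3 B
  A -> T0 T1
  B -> T0 T0
  C -> T0 T1 | T2 T2
  T0 -> a
  T1 -> b
  T2 -> d
  T3 -> c

CYK fill — only the sub-triangle for w[0..2]:
  T[0,0] 'd' = {T2}  orig:{}
  T[1,1] 'a' = {T0}  orig:{}
  T[2,2] 'b' = {T1}  orig:{}
  T[0,1] 'da' = ∅
  T[1,2] 'ab' = {A,C}
  T[0,2] 'dab' = {S}

Original NTs in T[0,2] deriving "dab": ["S"]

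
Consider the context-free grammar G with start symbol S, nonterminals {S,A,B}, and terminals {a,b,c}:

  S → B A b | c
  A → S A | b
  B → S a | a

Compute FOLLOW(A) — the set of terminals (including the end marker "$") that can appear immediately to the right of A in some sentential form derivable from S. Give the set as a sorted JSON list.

FIRST iteration:
pass 1:
  A via A→b: +{b}
  B via B→a: +{a}
  S via S→B A b: +{a}
  S via S→c: +{c}
  S: {a,c}  A: {b}  B: {a}
pass 2:
  A via A→S A: +{a,c}
  B via B→S a: +{c}
  S: {a,c}  A: {a,b,c}  B: {a,c}
pass 3: — fixpoint
  S: {a,c}  A: {a,b,c}  B: {a,c}

FOLLOW sets:
initialize: $ ∈ FOLLOW(S)
pass 1:
  A→S A: FOLLOW(S) ⊇ FIRST(A) = {a,b,c}; new: +{a,b,c}
  S→B A b: FOLLOW(B) ⊇ FIRST(A) = {a,b,c}; new: +{a,b,c}
  S→B A b: FOLLOW(A) ⊇ FIRST(b) = {b}; new: +{b}
  FOLLOW[S]={$,a,b,c}  FOLLOW[A]={b}  FOLLOW[B]={a,b,c}
pass 2: (stable)
  FOLLOW[S]={$,a,b,c}  FOLLOW[A]={b}  FOLLOW[B]={a,b,c}

FOLLOW(A) = ["b"]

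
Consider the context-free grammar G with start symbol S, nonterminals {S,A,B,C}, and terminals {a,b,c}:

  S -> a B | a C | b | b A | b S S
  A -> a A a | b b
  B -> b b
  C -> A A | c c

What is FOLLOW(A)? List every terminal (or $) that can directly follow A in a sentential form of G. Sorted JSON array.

FIRST sets, iterate to fixpoint:
round 1:
  A via A→a A a: +{a}
  A via A→b b: +{b}
  B via B→b b: +{b}
  C via C→A A: +{a,b}
  C via C→c c: +{c}
  S via S→a B: +{a}
  S via S→b: +{b}
  FIRST[S]={a,b}  FIRST[A]={a,b}  FIRST[B]={b}  FIRST[C]={a,b,c}
round 2: done
  FIRST[S]={a,b}  FIRST[A]={a,b}  FIRST[B]={b}  FIRST[C]={a,b,c}

Compute FOLLOW by fixpoint:
seed FOLLOW(S) with $
iter 1:
  A→a A a: FOLLOW(A) ⊇ FIRST(a) = {a}; new: +{a}
  C→A A: FOLLOW(A) ⊇ FIRST(A) = {a,b}; new: +{b}
  S→a B: FOLLOW(B) ⊇ FOLLOW(S) ⊇ {$}; new: +{$}
  S→a C: FOLLOW(C) ⊇ FOLLOW(S) ⊇ {$}; new: +{$}
  S→b A: FOLLOW(A) ⊇ FOLLOW(S) ⊇ {$}; new: +{$}
  S→b S S: FOLLOW(S) ⊇ FIRST(S) = {a,b}; new: +{a,b}
  FOLLOW[S]={$,a,b}  FOLLOW[A]={$,a,b}  FOLLOW[B]={$}  FOLLOW[C]={$}
iter 2:
  S→a B: FOLLOW(B) ⊇ FOLLOW(S) ⊇ {$,a,b}; new: +{a,b}
  S→a C: FOLLOW(C) ⊇ FOLLOW(S) ⊇ {$,a,b}; new: +{a,b}
  FOLLOW[S]={$,a,b}  FOLLOW[A]={$,a,b}  FOLLOW[B]={$,a,b}  FOLLOW[C]={$,a,b}
iter 3: (no change)
  FOLLOW[S]={$,a,b}  FOLLOW[A]={$,a,b}  FOLLOW[B]={$,a,b}  FOLLOW[C]={$,a,b}

FOLLOW(A) = ["$", "a", "b"]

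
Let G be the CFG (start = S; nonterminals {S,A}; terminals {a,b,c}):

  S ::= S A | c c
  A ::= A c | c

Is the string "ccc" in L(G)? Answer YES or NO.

Convert to CNF:
  S -> S A | T0 T0
  A -> A T0 | c
  T0 -> c

CYK table (by increasing span):
  cell(0,0) c: {A,T0}  orig:{A}
  cell(1,1) c: {A,T0}  orig:{A}
  cell(2,2) c: {A,T0}  orig:{A}
  cell(0,1) cc: {A,S}
  cell(1,2) cc: {A,S}
  cell(0,2) ccc: {A,S}

S ∈ T[0,2] ⇒ YES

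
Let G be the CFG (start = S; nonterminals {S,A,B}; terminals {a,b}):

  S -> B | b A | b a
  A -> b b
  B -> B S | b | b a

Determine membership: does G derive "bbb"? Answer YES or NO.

Convert to CNF:
  S -> B S | T0 A | T0 T1 | b
  A -> T0 T0
  B -> B S | T0 T1 | b
  T0 -> b
  T1 -> a

Fill CYK table bottom-up:
  T[0,0] 'b' = {B,S,T0}  orig:{B,S}
  T[1,1] 'b' = {B,S,T0}  orig:{B,S}
  T[2,2] 'b' = {B,S,T0}  orig:{B,S}
  T[0,1] 'bb' = {A,B,S}
  T[1,2] 'bb' = {A,B,S}
  T[0,2] 'bbb' = {B,S}

S ∈ T[0,2] ⇒ YES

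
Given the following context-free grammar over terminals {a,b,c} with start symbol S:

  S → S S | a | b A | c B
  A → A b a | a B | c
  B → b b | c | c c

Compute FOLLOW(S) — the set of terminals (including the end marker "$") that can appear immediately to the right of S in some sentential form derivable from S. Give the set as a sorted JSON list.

FIRST sets, iterate to fixpoint:
pass 1:
  A via A→a B: +{a}
  A via A→c: +{c}
  B via B→b b: +{b}
  B via B→c: +{c}
  S via S→a: +{a}
  S via S→b A: +{b}
  S via S→c B: +{c}
  FIRST[S]={a,b,c}  FIRST[A]={a,c}  FIRST[B]={b,c}
pass 2: (stable)
  FIRST[S]={a,b,c}  FIRST[A]={a,c}  FIRST[B]={b,c}

Compute FOLLOW by fixpoint:
FOLLOW(S) := {$}
pass 1:
  A→A b a: FOLLOW(A) ⊇ FIRST(b) = {b}; new: +{b}
  A→a B: FOLLOW(B) ⊇ FOLLOW(A) ⊇ {b}; new: +{b}
  S→S S: FOLLOW(S) ⊇ FIRST(S) = {a,b,c}; new: +{a,b,c}
  S→b A: FOLLOW(A) ⊇ FOLLOW(S) ⊇ {$,a,b,c}; new: +{$,a,c}
  S→c B: FOLLOW(B) ⊇ FOLLOW(S) ⊇ {$,a,b,c}; new: +{$,a,c}
  FOLLOW(S)={$,a,b,c}  FOLLOW(A)={$,a,b,c}  FOLLOW(B)={$,a,b,c}
pass 2: (stable)
  FOLLOW(S)={$,a,b,c}  FOLLOW(A)={$,a,b,c}  FOLLOW(B)={$,a,b,c}

FOLLOW(S) = ["$", "a", "b", "c"]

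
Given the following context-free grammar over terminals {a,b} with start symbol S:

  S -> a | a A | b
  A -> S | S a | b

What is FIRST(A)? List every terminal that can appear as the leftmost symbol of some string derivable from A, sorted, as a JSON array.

Compute FIRST by fixpoint:
pass 1:
  A via A→b: +{b}
  S via S→a: +{a}
  S via S→b: +{b}
  FIRST[S]={a,b}  FIRST[A]={b}
pass 2:
  A via A→S: +{a}
  FIRST[S]={a,b}  FIRST[A]={a,b}
pass 3: (stable)
  FIRST[S]={a,b}  FIRST[A]={a,b}

FIRST(A) = ["a", "b"]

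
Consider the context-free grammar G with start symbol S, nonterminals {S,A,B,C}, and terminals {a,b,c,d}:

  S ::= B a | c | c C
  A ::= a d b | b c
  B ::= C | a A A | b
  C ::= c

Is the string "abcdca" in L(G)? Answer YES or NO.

CNF form of G:
  S -> B T0 | T3 C | c
  A -> T0 X4 | T2 T3
  B -> T0 X5 | b | c
  C -> c
  T0 -> a
  T1 -> d
  T2 -> b
  T3 -> c
  X4 -> T1 T2
  X5 -> A A

Fill CYK table bottom-up:
  [0..0]={T0}  "a"  orig:{}
  [1..1]={B,T2}  "b"  orig:{B}
  [2..2]={B,C,S,T3}  "c"  orig:{B,C,S}
  [3..3]={T1}  "d"  orig:{}
  [4..4]={B,C,S,T3}  "c"  orig:{B,C,S}
  [5..5]={T0}  "a"  orig:{}
  [0..1]=∅  "ab"
  [1..2]={A}  "bc"
  [2..3]=∅  "cd"
  [3..4]=∅  "dc"
  [4..5]={S}  "ca"
  [0..2]=∅  "abc"
  [1..3]=∅  "bcd"
  [2..4]=∅  "cdc"
  [3..5]=∅  "dca"
  [0..3]=∅  "abcd"
  [1..4]=∅  "bcdc"
  [2..5]=∅  "cdca"
  [0..4]=∅  "abcdc"
  [1..5]=∅  "bcdca"
  [0..5]=∅  "abcdca"

S ∉ T[0,5] ⇒ NO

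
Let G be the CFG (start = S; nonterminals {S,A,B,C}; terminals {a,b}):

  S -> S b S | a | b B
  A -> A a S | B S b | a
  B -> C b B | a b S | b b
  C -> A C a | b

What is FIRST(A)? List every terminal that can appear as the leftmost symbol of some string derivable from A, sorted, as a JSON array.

Compute FIRST by fixpoint:
pass 1:
  A via A→a: +{a}
  B via B→a b S: +{a}
  B via B→b b: +{b}
  C via C→A C a: +{a}
  C via C→b: +{b}
  S via S→a: +{a}
  S via S→b B: +{b}
  S: {a,b}  A: {a}  B: {a,b}  C: {a,b}
pass 2:
  A via A→B S b: +{b}
  S: {a,b}  A: {a,b}  B: {a,b}  C: {a,b}
pass 3: — fixpoint
  S: {a,b}  A: {a,b}  B: {a,b}  C: {a,b}

FIRST(A) = ["a", "b"]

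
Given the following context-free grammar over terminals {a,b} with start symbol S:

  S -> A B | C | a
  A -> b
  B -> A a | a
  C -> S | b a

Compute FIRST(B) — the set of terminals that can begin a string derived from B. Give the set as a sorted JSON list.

FIRST sets, iterate to fixpoint:
round 1:
  A via A→b: +{b}
  B via B→A a: +{b}
  B via B→a: +{a}
  C via C→b a: +{b}
  S via S→A B: +{b}
  S via S→a: +{a}
  FIRST[S]={a,b}  FIRST[A]={b}  FIRST[B]={a,b}  FIRST[C]={b}
round 2:
  C via C→S: +{a}
  FIRST[S]={a,b}  FIRST[A]={b}  FIRST[B]={a,b}  FIRST[C]={a,b}
round 3: done
  FIRST[S]={a,b}  FIRST[A]={b}  FIRST[B]={a,b}  FIRST[C]={a,b}

FIRST(B) = ["a", "b"]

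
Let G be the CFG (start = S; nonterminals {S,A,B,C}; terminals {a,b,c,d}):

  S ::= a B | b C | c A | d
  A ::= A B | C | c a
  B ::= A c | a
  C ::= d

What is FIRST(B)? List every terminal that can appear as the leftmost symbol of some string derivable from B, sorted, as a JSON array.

Compute FIRST by fixpoint:
iter 1:
  A via A→c a: +{c}
  B via B→A c: +{c}
  B via B→a: +{a}
  C via C→d: +{d}
  S via S→a B: +{a}
  S via S→b C: +{b}
  S via S→c A: +{c}
  S via S→d: +{d}
  S: {a,b,c,d}  A: {c}  B: {a,c}  C: {d}
iter 2:
  A via A→C: +{d}
  B via B→A c: +{d}
  S: {a,b,c,d}  A: {c,d}  B: {a,c,d}  C: {d}
iter 3: — fixpoint
  S: {a,b,c,d}  A: {c,d}  B: {a,c,d}  C: {d}

FIRST(B) = ["a", "c", "d"]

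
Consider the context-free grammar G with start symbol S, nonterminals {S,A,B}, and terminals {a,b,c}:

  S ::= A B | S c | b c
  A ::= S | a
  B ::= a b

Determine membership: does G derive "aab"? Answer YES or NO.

Convert to CNF:
  S -> A B | S T0 | T1 T0
  A -> A B | S T0 | T1 T0 | a
  B -> T2 T1
  T0 -> c
  T1 -> b
  T2 -> a

CYK fill:
  cell(0,0) a: {A,T2}  orig:{A}
  cell(1,1) a: {A,T2}  orig:{A}
  cell(2,2) b: {T1}  orig:{}
  cell(0,1) aa: ∅
  cell(1,2) ab: {B}
  cell(0,2) aab: {A,S}

S ∈ T[0,2] ⇒ YES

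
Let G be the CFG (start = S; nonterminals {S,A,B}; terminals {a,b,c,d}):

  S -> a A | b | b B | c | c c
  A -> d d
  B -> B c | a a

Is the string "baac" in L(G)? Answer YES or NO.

CNF form of G:
  S -> T1 T1 | T2 A | T3 B | b | c
  A -> T0 T0
  B -> B T1 | T2 T2
  T0 -> d
  T1 -> c
  T2 -> a
  T3 -> b

CYK table (by increasing span):
  T[0,0] 'b' = {S,T3}  orig:{S}
  T[1,1] 'a' = {T2}  orig:{}
  T[2,2] 'a' = {T2}  orig:{}
  T[3,3] 'c' = {S,T1}  orig:{S}
  T[0,1] 'ba' = ∅
  T[1,2] 'aa' = {B}
  T[2,3] 'ac' = ∅
  T[0,2] 'baa' = {S}
  T[1,3] 'aac' = {B}
  T[0,3] 'baac' = {S}

S ∈ T[0,3] ⇒ YES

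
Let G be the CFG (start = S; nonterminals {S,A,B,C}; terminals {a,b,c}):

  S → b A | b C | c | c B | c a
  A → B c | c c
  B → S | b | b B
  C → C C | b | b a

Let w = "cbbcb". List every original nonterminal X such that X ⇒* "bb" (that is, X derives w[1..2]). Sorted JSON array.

Convert to CNF:
  S -> T0 B | T0 T2 | T1 A | T1 C | c
  A -> B T0 | T0 T0
  B -> T0 B | T0 T2 | T1 A | T1 B | T1 C | b | c
  C -> C C | T1 T2 | b
  T0 -> c
  T1 -> b
  T2 -> a

Fill CYK table bottom-up — only the sub-triangle for w[1..2]:
  [1..1]={B,C,T1}  "b"  orig:{B,C}
  [2..2]={B,C,T1}  "b"  orig:{B,C}
  [1..2]={B,C,S}  "bb"

Original NTs in T[1,2] deriving "bb": ["B", "C", "S"]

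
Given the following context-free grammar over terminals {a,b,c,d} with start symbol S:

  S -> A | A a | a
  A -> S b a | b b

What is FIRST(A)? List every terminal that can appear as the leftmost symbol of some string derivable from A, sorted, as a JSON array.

Compute FIRST by fixpoint:
[1]
  A via A→b b: +{b}
  S via S→A: +{b}
  S via S→a: +{a}
  FIRST[S]={a,b}  FIRST[A]={b}
[2]
  A via A→S b a: +{a}
  FIRST[S]={a,b}  FIRST[A]={a,b}
[3] — fixpoint
  FIRST[S]={a,b}  FIRST[A]={a,b}

FIRST(A) = ["a", "b"]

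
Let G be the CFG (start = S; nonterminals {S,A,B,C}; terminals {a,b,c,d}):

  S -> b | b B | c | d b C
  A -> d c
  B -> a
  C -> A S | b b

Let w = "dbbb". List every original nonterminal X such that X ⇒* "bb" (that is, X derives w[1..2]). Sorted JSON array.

Convert to CNF:
  S -> T0 X3 | T2 B | b | c
  A -> T0 T1
  B -> a
  C -> A S | T2 T2
  T0 -> d
  T1 -> c
  T2 -> b
  X3 -> T2 C

CYK fill — only the sub-triangle for w[1..2]:
  cell(1,1) b: {S,T2}  orig:{S}
  cell(2,2) b: {S,T2}  orig:{S}
  cell(1,2) bb: {C}

Original NTs in T[1,2] deriving "bb": ["C"]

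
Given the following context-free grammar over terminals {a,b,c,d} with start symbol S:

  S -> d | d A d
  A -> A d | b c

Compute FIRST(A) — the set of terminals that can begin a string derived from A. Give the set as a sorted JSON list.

Compute FIRST by fixpoint:
pass 1:
  A via A→b c: +{b}
  S via S→d: +{d}
  S: {d}  A: {b}
pass 2: done
  S: {d}  A: {b}

FIRST(A) = ["b"]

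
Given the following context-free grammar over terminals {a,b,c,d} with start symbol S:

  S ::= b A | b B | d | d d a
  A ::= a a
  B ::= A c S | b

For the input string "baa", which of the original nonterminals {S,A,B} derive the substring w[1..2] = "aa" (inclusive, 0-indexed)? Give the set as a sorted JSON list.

CNF form of G:
  S -> T2 A | T2 B | T3 X5 | d
  A -> T0 T0
  B -> A X4 | b
  T0 -> a
  T1 -> c
  T2 -> b
  T3 -> d
  X4 -> T1 S
  X5 -> T3 T0

Fill CYK table bottom-up — only the sub-triangle for w[1..2]:
  cell(1,1) a: {T0}  orig:{}
  cell(2,2) a: {T0}  orig:{}
  cell(1,2) aa: {A}

Original NTs in T[1,2] deriving "aa": ["A"]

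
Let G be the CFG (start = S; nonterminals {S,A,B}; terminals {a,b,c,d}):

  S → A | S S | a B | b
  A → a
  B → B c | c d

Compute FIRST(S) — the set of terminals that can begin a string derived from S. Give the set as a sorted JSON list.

FIRST sets, iterate to fixpoint:
round 1:
  A via A→a: +{a}
  B via B→c d: +{c}
  S via S→A: +{a}
  S via S→b: +{b}
  FIRST(S)={a,b}  FIRST(A)={a}  FIRST(B)={c}
round 2: done
  FIRST(S)={a,b}  FIRST(A)={a}  FIRST(B)={c}

FIRST(S) = ["a", "b"]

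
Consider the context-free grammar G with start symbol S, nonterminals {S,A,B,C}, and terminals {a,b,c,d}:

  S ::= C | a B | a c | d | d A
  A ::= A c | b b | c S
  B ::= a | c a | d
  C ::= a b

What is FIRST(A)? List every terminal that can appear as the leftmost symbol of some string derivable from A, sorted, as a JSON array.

FIRST iteration:
iter 1:
  A via A→b b: +{b}
  A via A→c S: +{c}
  B via B→a: +{a}
  B via B→c a: +{c}
  B via B→d: +{d}
  C via C→a b: +{a}
  S via S→C: +{a}
  S via S→d: +{d}
  S: {a,d}  A: {b,c}  B: {a,c,d}  C: {a}
iter 2: done
  S: {a,d}  A: {b,c}  B: {a,c,d}  C: {a}

FIRST(A) = ["b", "c"]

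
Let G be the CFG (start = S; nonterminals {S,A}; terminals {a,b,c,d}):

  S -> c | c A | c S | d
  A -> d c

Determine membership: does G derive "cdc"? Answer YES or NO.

Convert to CNF:
  S -> T1 A | T1 S | c | d
  A -> T0 T1
  T0 -> d
  T1 -> c

Fill CYK table bottom-up:
  [0..0]={S,T1}  "c"  orig:{S}
  [1..1]={S,T0}  "d"  orig:{S}
  [2..2]={S,T1}  "c"  orig:{S}
  [0..1]={S}  "cd"
  [1..2]={A}  "dc"
  [0..2]={S}  "cdc"

S ∈ T[0,2] ⇒ YES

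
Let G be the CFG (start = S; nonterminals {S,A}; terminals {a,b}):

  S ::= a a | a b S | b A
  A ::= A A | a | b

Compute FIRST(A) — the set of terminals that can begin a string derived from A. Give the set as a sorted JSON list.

Compute FIRST by fixpoint:
[1]
  A via A→a: +{a}
  A via A→b: +{b}
  S via S→a a: +{a}
  S via S→b A: +{b}
  FIRST(S)={a,b}  FIRST(A)={a,b}
[2] — fixpoint
  FIRST(S)={a,b}  FIRST(A)={a,b}

FIRST(A) = ["a", "b"]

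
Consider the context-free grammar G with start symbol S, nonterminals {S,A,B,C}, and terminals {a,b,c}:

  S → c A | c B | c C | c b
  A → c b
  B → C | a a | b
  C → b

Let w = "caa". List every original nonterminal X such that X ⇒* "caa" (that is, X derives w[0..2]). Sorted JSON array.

Convert to CNF:
  S -> T0 A | T0 B | T0 C | T0 T1
  A -> T0 T1
  B -> T2 T2 | b
  C -> b
  T0 -> c
  T1 -> b
  T2 -> a

CYK fill, restricted to cells inside w[0..2]:
  cell(0,0) c: {T0}  orig:{}
  cell(1,1) a: {T2}  orig:{}
  cell(2,2) a: {T2}  orig:{}
  cell(0,1) ca: ∅
  cell(1,2) aa: {B}
  cell(0,2) caa: {S}

Original NTs in T[0,2] deriving "caa": ["S"]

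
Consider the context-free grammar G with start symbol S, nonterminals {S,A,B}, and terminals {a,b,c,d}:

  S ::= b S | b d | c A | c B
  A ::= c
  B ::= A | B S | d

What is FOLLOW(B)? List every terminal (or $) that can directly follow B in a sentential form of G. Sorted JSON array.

Compute FIRST by fixpoint:
[1]
  A via A→c: +{c}
  B via B→A: +{c}
  B via B→d: +{d}
  S via S→b S: +{b}
  S via S→c A: +{c}
  FIRST(S)={b,c}  FIRST(A)={c}  FIRST(B)={c,d}
[2] (stable)
  FIRST(S)={b,c}  FIRST(A)={c}  FIRST(B)={c,d}

Compute FOLLOW by fixpoint:
seed FOLLOW(S) with $
pass 1:
  B→B S: FOLLOW(B) ⊇ FIRST(S) = {b,c}; new: +{b,c}
  B→B S: FOLLOW(S) ⊇ FOLLOW(B) ⊇ {b,c}; new: +{b,c}
  S→c A: FOLLOW(A) ⊇ FOLLOW(S) ⊇ {$,b,c}; new: +{$,b,c}
  S→c B: FOLLOW(B) ⊇ FOLLOW(S) ⊇ {$,b,c}; new: +{$}
  S: {$,b,c}  A: {$,b,c}  B: {$,b,c}
pass 2: done
  S: {$,b,c}  A: {$,b,c}  B: {$,b,c}

FOLLOW(B) = ["$", "b", "c"]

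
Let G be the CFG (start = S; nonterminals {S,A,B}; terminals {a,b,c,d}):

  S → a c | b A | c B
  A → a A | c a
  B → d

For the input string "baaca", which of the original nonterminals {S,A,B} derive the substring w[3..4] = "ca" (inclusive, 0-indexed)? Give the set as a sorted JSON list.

CNF form of G:
  S -> T0 T1 | T1 B | T2 A
  A -> T0 A | T1 T0
  B -> d
  T0 -> a
  T1 -> c
  T2 -> b

CYK fill — only the sub-triangle for w[3..4]:
  T[3,3] 'c' = {T1}  orig:{}
  T[4,4] 'a' = {T0}  orig:{}
  T[3,4] 'ca' = {A}

Original NTs in T[3,4] deriving "ca": ["A"]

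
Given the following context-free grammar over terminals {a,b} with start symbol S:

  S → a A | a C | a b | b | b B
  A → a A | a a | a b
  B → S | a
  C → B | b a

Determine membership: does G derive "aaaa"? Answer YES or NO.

Convert to CNF:
  S -> T0 A | T0 C | T0 T1 | T1 B | b
  A -> T0 A | T0 T0 | T0 T1
  B -> T0 A | T0 C | T0 T1 | T1 B | a | b
  C -> T0 A | T0 C | T0 T1 | T1 B | T1 T0 | a | b
  T0 -> a
  T1 -> b

Fill CYK table bottom-up:
  cell(0,0) a: {B,C,T0}  orig:{B,C}
  cell(1,1) a: {B,C,T0}  orig:{B,C}
  cell(2,2) a: {B,C,T0}  orig:{B,C}
  cell(3,3) a: {B,C,T0}  orig:{B,C}
  cell(0,1) aa: {A,B,C,S}
  cell(1,2) aa: {A,B,C,S}
  cell(2,3) aa: {A,B,C,S}
  cell(0,2) aaa: {A,B,C,S}
  cell(1,3) aaa: {A,B,C,S}
  cell(0,3) aaaa: {A,B,C,S}

S ∈ T[0,3] ⇒ YES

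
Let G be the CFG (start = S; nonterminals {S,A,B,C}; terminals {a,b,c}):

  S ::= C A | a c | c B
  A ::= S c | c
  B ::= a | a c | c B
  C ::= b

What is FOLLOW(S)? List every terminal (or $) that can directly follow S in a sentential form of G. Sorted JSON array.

FIRST sets, iterate to fixpoint:
round 1:
  A via A→c: +{c}
  B via B→a: +{a}
  B via B→c B: +{c}
  C via C→b: +{b}
  S via S→C A: +{b}
  S via S→a c: +{a}
  S via S→c B: +{c}
  FIRST[S]={a,b,c}  FIRST[A]={c}  FIRST[B]={a,c}  FIRST[C]={b}
round 2:
  A via A→S c: +{a,b}
  FIRST[S]={a,b,c}  FIRST[A]={a,b,c}  FIRST[B]={a,c}  FIRST[C]={b}
round 3: done
  FIRST[S]={a,b,c}  FIRST[A]={a,b,c}  FIRST[B]={a,c}  FIRST[C]={b}

FOLLOW iteration:
initialize: $ ∈ FOLLOW(S)
pass 1:
  A→S c: FOLLOW(S) ⊇ FIRST(c) = {c}; new: +{c}
  S→C A: FOLLOW(C) ⊇ FIRST(A) = {a,b,c}; new: +{a,b,c}
  S→C A: FOLLOW(A) ⊇ FOLLOW(S) ⊇ {$,c}; new: +{$,c}
  S→c B: FOLLOW(B) ⊇ FOLLOW(S) ⊇ {$,c}; new: +{$,c}
  S: {$,c}  A: {$,c}  B: {$,c}  C: {a,b,c}
pass 2: (no change)
  S: {$,c}  A: {$,c}  B: {$,c}  C: {a,b,c}

FOLLOW(S) = ["$", "c"]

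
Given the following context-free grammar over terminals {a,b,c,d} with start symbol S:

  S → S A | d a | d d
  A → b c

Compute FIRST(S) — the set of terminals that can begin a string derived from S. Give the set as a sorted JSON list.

FIRST sets, iterate to fixpoint:
pass 1:
  A via A→b c: +{b}
  S via S→d a: +{d}
  FIRST(S)={d}  FIRST(A)={b}
pass 2: — fixpoint
  FIRST(S)={d}  FIRST(A)={b}

FIRST(S) = ["d"]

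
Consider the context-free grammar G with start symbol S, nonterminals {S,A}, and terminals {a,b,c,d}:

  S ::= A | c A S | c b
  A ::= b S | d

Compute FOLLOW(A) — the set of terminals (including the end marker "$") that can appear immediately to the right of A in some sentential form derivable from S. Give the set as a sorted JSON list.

FIRST sets, iterate to fixpoint:
round 1:
  A via A→b S: +{b}
  A via A→d: +{d}
  S via S→A: +{b,d}
  S via S→c A S: +{c}
  S: {b,c,d}  A: {b,d}
round 2: done
  S: {b,c,d}  A: {b,d}

FOLLOW sets:
FOLLOW(S) := {$}
pass 1:
  S→A: FOLLOW(A) ⊇ FOLLOW(S) ⊇ {$}; new: +{$}
  S→c A S: FOLLOW(A) ⊇ FIRST(S) = {b,c,d}; new: +{b,c,d}
  S: {$}  A: {$,b,c,d}
pass 2:
  A→b S: FOLLOW(S) ⊇ FOLLOW(A) ⊇ {$,b,c,d}; new: +{b,c,d}
  S: {$,b,c,d}  A: {$,b,c,d}
pass 3: done
  S: {$,b,c,d}  A: {$,b,c,d}

FOLLOW(A) = ["$", "b", "c", "d"]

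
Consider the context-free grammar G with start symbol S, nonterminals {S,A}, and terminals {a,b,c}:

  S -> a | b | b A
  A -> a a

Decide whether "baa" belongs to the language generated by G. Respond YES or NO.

CNF form of G:
  S -> T1 A | a | b
  A -> T0 T0
  T0 -> a
  T1 -> b

Fill CYK table bottom-up:
  cell(0,0) b: {S,T1}  orig:{S}
  cell(1,1) a: {S,T0}  orig:{S}
  cell(2,2) a: {S,T0}  orig:{S}
  cell(0,1) ba: ∅
  cell(1,2) aa: {A}
  cell(0,2) baa: {S}

S ∈ T[0,2] ⇒ YES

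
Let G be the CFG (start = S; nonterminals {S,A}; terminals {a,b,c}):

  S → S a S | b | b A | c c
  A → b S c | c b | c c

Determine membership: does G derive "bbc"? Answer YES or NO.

CNF form of G:
  S -> S X4 | T0 A | T1 T1 | b
  A -> T0 X3 | T1 T0 | T1 T1
  T0 -> b
  T1 -> c
  T2 -> a
  X3 -> S T1
  X4 -> T2 S

Fill CYK table bottom-up:
  cell(0,0) b: {S,T0}  orig:{S}
  cell(1,1) b: {S,T0}  orig:{S}
  cell(2,2) c: {T1}  orig:{}
  cell(0,1) bb: ∅
  cell(1,2) bc: {X3}  orig:{}
  cell(0,2) bbc: {A}

S ∉ T[0,2] ⇒ NO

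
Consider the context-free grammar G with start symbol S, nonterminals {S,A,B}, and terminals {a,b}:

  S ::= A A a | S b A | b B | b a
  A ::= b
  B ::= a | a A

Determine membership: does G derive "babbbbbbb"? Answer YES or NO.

Convert to CNF:
  S -> A X2 | S X3 | T1 B | T1 T0
  A -> b
  B -> T0 A | a
  T0 -> a
  T1 -> b
  X2 -> A T0
  X3 -> T1 A

CYK fill:
  [0..0]={A,T1}  "b"  orig:{A}
  [1..1]={B,T0}  "a"  orig:{B}
  [2..2]={A,T1}  "b"  orig:{A}
  [3..3]={A,T1}  "b"  orig:{A}
  [4..4]={A,T1}  "b"  orig:{A}
  [5..5]={A,T1}  "b"  orig:{A}
  [6..6]={A,T1}  "b"  orig:{A}
  [7..7]={A,T1}  "b"  orig:{A}
  [8..8]={A,T1}  "b"  orig:{A}
  [0..1]={S,X2}  "ba"  orig:{S}
  [1..2]={B}  "ab"
  [2..3]={X3}  "bb"  orig:{}
  [3..4]={X3}  "bb"  orig:{}
  [4..5]={X3}  "bb"  orig:{}
  [5..6]={X3}  "bb"  orig:{}
  [6..7]={X3}  "bb"  orig:{}
  [7..8]={X3}  "bb"  orig:{}
  [0..2]={S}  "bab"
  [1..3]=∅  "abb"
  [2..4]=∅  "bbb"
  [3..5]=∅  "bbb"
  [4..6]=∅  "bbb"
  [5..7]=∅  "bbb"
  [6..8]=∅  "bbb"
  [0..3]={S}  "babb"
  [1..4]=∅  "abbb"
  [2..5]=∅  "bbbb"
  [3..6]=∅  "bbbb"
  [4..7]=∅  "bbbb"
  [5..8]=∅  "bbbb"
  [0..4]={S}  "babbb"
  [1..5]=∅  "abbbb"
  [2..6]=∅  "bbbbb"
  [3..7]=∅  "bbbbb"
  [4..8]=∅  "bbbbb"
  [0..5]={S}  "babbbb"
  [1..6]=∅  "abbbbb"
  [2..7]=∅  "bbbbbb"
  [3..8]=∅  "bbbbbb"
  [0..6]={S}  "babbbbb"
  [1..7]=∅  "abbbbbb"
  [2..8]=∅  "bbbbbbb"
  [0..7]={S}  "babbbbbb"
  [1..8]=∅  "abbbbbbb"
  [0..8]={S}  "babbbbbbb"

S ∈ T[0,8] ⇒ YES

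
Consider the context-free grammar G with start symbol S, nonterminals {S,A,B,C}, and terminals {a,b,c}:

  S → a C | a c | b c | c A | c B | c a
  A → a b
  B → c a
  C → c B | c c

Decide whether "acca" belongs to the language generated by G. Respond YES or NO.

CNF form of G:
  S -> T0 C | T0 T2 | T1 T2 | T2 A | T2 B | T2 T0
  A -> T0 T1
  B -> T2 T0
  C -> T2 B | T2 T2
  T0 -> a
  T1 -> b
  T2 -> c

CYK table (by increasing span):
  cell(0,0) a: {T0}  orig:{}
  cell(1,1) c: {T2}  orig:{}
  cell(2,2) c: {T2}  orig:{}
  cell(3,3) a: {T0}  orig:{}
  cell(0,1) ac: {S}
  cell(1,2) cc: {C}
  cell(2,3) ca: {B,S}
  cell(0,2) acc: {S}
  cell(1,3) cca: {C,S}
  cell(0,3) acca: {S}

S ∈ T[0,3] ⇒ YES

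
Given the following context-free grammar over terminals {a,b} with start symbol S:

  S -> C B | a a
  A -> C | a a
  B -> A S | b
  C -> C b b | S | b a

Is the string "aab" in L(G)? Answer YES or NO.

Convert to CNF:
  S -> C B | T1 T1
  A -> C B | C X2 | T0 T1 | T1 T1
  B -> A S | b
  C -> C B | C X3 | T0 T1 | T1 T1
  T0 -> b
  T1 -> a
  X2 -> T0 T0
  X3 -> T0 T0

Fill CYK table bottom-up:
  [0..0]={T1}  "a"  orig:{}
  [1..1]={T1}  "a"  orig:{}
  [2..2]={B,T0}  "b"  orig:{B}
  [0..1]={A,C,S}  "aa"
  [1..2]=∅  "ab"
  [0..2]={A,C,S}  "aab"

S ∈ T[0,2] ⇒ YES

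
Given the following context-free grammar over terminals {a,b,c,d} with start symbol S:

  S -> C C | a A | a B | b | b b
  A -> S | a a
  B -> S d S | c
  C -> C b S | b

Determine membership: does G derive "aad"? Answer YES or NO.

CNF form of G:
  S -> C C | T0 A | T0 B | T1 T1 | b
  A -> C C | T0 A | T0 B | T0 T0 | T1 T1 | b
  B -> S X3 | c
  C -> C X4 | b
  T0 -> a
  T1 -> b
  T2 -> d
  X3 -> T2 S
  X4 -> T1 S

CYK table (by increasing span):
  [0..0]={T0}  "a"  orig:{}
  [1..1]={T0}  "a"  orig:{}
  [2..2]={T2}  "d"  orig:{}
  [0..1]={A}  "aa"
  [1..2]=∅  "ad"
  [0..2]=∅  "aad"

S ∉ T[0,2] ⇒ NO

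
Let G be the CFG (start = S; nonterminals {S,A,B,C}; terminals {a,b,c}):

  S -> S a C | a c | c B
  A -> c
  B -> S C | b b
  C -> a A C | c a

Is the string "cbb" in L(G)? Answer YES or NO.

Convert to CNF:
  S -> S X4 | T1 T2 | T2 B
  A -> c
  B -> S C | T0 T0
  C -> T1 X3 | T2 T1
  T0 -> b
  T1 -> a
  T2 -> c
  X3 -> A C
  X4 -> T1 C

CYK table (by increasing span):
  T[0,0] 'c' = {A,T2}  orig:{A}
  T[1,1] 'b' = {T0}  orig:{}
  T[2,2] 'b' = {T0}  orig:{}
  T[0,1] 'cb' = ∅
  T[1,2] 'bb' = {B}
  T[0,2] 'cbb' = {S}

S ∈ T[0,2] ⇒ YES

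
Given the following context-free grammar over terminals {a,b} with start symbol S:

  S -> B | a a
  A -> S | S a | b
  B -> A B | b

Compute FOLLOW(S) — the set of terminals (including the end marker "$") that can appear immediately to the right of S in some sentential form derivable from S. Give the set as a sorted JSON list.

FIRST sets, iterate to fixpoint:
pass 1:
  A via A→b: +{b}
  B via B→A B: +{b}
  S via S→B: +{b}
  S via S→a a: +{a}
  S: {a,b}  A: {b}  B: {b}
pass 2:
  A via A→S: +{a}
  B via B→A B: +{a}
  S: {a,b}  A: {a,b}  B: {a,b}
pass 3: (stable)
  S: {a,b}  A: {a,b}  B: {a,b}

Compute FOLLOW by fixpoint:
FOLLOW(S) := {$}
pass 1:
  A→S a: FOLLOW(S) ⊇ FIRST(a) = {a}; new: +{a}
  B→A B: FOLLOW(A) ⊇ FIRST(B) = {a,b}; new: +{a,b}
  S→B: FOLLOW(B) ⊇ FOLLOW(S) ⊇ {$,a}; new: +{$,a}
  FOLLOW(S)={$,a}  FOLLOW(A)={a,b}  FOLLOW(B)={$,a}
pass 2:
  A→S: FOLLOW(S) ⊇ FOLLOW(A) ⊇ {a,b}; new: +{b}
  S→B: FOLLOW(B) ⊇ FOLLOW(S) ⊇ {$,a,b}; new: +{b}
  FOLLOW(S)={$,a,b}  FOLLOW(A)={a,b}  FOLLOW(B)={$,a,b}
pass 3: done
  FOLLOW(S)={$,a,b}  FOLLOW(A)={a,b}  FOLLOW(B)={$,a,b}

FOLLOW(S) = ["$", "a", "b"]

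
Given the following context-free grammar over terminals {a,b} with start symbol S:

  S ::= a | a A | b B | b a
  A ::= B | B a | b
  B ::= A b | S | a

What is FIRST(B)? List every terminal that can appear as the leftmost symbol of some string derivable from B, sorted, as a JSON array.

Compute FIRST by fixpoint:
pass 1:
  A via A→b: +{b}
  B via B→A b: +{b}
  B via B→a: +{a}
  S via S→a: +{a}
  S via S→b B: +{b}
  FIRST(S)={a,b}  FIRST(A)={b}  FIRST(B)={a,b}
pass 2:
  A via A→B: +{a}
  FIRST(S)={a,b}  FIRST(A)={a,b}  FIRST(B)={a,b}
pass 3: — fixpoint
  FIRST(S)={a,b}  FIRST(A)={a,b}  FIRST(B)={a,b}

FIRST(B) = ["a", "b"]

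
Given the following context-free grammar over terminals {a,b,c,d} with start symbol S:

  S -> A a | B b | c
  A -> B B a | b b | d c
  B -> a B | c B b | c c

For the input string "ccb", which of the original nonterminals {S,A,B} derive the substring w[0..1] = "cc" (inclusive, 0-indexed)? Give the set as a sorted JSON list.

CNF form of G:
  S -> A T0 | B T1 | c
  A -> B X4 | T1 T1 | T2 T3
  B -> T0 B | T3 T3 | T3 X5
  T0 -> a
  T1 -> b
  T2 -> d
  T3 -> c
  X4 -> B T0
  X5 -> B T1

Fill CYK table bottom-up, restricted to cells inside w[0..1]:
  T[0,0] 'c' = {S,T3}  orig:{S}
  T[1,1] 'c' = {S,T3}  orig:{S}
  T[0,1] 'cc' = {B}

Original NTs in T[0,1] deriving "cc": ["B"]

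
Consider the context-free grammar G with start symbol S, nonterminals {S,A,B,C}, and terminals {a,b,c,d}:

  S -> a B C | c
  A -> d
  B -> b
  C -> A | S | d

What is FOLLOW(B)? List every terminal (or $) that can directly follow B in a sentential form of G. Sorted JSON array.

FIRST sets, iterate to fixpoint:
pass 1:
  A via A→d: +{d}
  B via B→b: +{b}
  C via C→A: +{d}
  S via S→a B C: +{a}
  S via S→c: +{c}
  S: {a,c}  A: {d}  B: {b}  C: {d}
pass 2:
  C via C→S: +{a,c}
  S: {a,c}  A: {d}  B: {b}  C: {a,c,d}
pass 3: done
  S: {a,c}  A: {d}  B: {b}  C: {a,c,d}

Compute FOLLOW by fixpoint:
FOLLOW(S) := {$}
iter 1:
  S→a B C: FOLLOW(B) ⊇ FIRST(C) = {a,c,d}; new: +{a,c,d}
  S→a B C: FOLLOW(C) ⊇ FOLLOW(S) ⊇ {$}; new: +{$}
  FOLLOW[S]={$}  FOLLOW[A]={}  FOLLOW[B]={a,c,d}  FOLLOW[C]={$}
iter 2:
  C→A: FOLLOW(A) ⊇ FOLLOW(C) ⊇ {$}; new: +{$}
  FOLLOW[S]={$}  FOLLOW[A]={$}  FOLLOW[B]={a,c,d}  FOLLOW[C]={$}
iter 3: (stable)
  FOLLOW[S]={$}  FOLLOW[A]={$}  FOLLOW[B]={a,c,d}  FOLLOW[C]={$}

FOLLOW(B) = ["a", "c", "d"]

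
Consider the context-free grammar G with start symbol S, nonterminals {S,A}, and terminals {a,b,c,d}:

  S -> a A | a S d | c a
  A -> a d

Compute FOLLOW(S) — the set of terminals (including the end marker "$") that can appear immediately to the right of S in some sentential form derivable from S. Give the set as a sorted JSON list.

FIRST iteration:
pass 1:
  A via A→a d: +{a}
  S via S→a A: +{a}
  S via S→c a: +{c}
  FIRST(S)={a,c}  FIRST(A)={a}
pass 2: (no change)
  FIRST(S)={a,c}  FIRST(A)={a}

FOLLOW iteration:
FOLLOW(S) := {$}
[1]
  S→a A: FOLLOW(A) ⊇ FOLLOW(S) ⊇ {$}; new: +{$}
  S→a S d: FOLLOW(S) ⊇ FIRST(d) = {d}; new: +{d}
  S: {$,d}  A: {$}
[2]
  S→a A: FOLLOW(A) ⊇ FOLLOW(S) ⊇ {$,d}; new: +{d}
  S: {$,d}  A: {$,d}
[3] — fixpoint
  S: {$,d}  A: {$,d}

FOLLOW(S) = ["$", "d"]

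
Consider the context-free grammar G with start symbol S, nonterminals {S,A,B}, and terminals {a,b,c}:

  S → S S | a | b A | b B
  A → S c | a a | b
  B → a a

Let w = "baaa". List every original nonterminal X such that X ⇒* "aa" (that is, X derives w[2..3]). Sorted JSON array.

Convert to CNF:
  S -> S S | T2 A | T2 B | a
  A -> S T0 | T1 T1 | b
  B -> T1 T1
  T0 -> c
  T1 -> a
  T2 -> b

CYK table (by increasing span) — only the sub-triangle for w[2..3]:
  T[2,2] 'a' = {S,T1}  orig:{S}
  T[3,3] 'a' = {S,T1}  orig:{S}
  T[2,3] 'aa' = {A,B,S}

Original NTs in T[2,3] deriving "aa": ["A", "B", "S"]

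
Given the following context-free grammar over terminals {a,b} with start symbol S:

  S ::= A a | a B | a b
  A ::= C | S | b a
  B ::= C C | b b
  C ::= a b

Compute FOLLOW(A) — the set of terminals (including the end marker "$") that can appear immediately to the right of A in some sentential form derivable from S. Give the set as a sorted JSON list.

FIRST sets, iterate to fixpoint:
pass 1:
  A via A→b a: +{b}
  B via B→b b: +{b}
  C via C→a b: +{a}
  S via S→A a: +{b}
  S via S→a B: +{a}
  FIRST[S]={a,b}  FIRST[A]={b}  FIRST[B]={b}  FIRST[C]={a}
pass 2:
  A via A→C: +{a}
  B via B→C C: +{a}
  FIRST[S]={a,b}  FIRST[A]={a,b}  FIRST[B]={a,b}  FIRST[C]={a}
pass 3: done
  FIRST[S]={a,b}  FIRST[A]={a,b}  FIRST[B]={a,b}  FIRST[C]={a}

FOLLOW iteration:
initialize: $ ∈ FOLLOW(S)
pass 1:
  B→C C: FOLLOW(C) ⊇ FIRST(C) = {a}; new: +{a}
  S→A a: FOLLOW(A) ⊇ FIRST(a) = {a}; new: +{a}
  S→a B: FOLLOW(B) ⊇ FOLLOW(S) ⊇ {$}; new: +{$}
  FOLLOW[S]={$}  FOLLOW[A]={a}  FOLLOW[B]={$}  FOLLOW[C]={a}
pass 2:
  A→S: FOLLOW(S) ⊇ FOLLOW(A) ⊇ {a}; new: +{a}
  B→C C: FOLLOW(C) ⊇ FOLLOW(B) ⊇ {$}; new: +{$}
  S→a B: FOLLOW(B) ⊇ FOLLOW(S) ⊇ {$,a}; new: +{a}
  FOLLOW[S]={$,a}  FOLLOW[A]={a}  FOLLOW[B]={$,a}  FOLLOW[C]={$,a}
pass 3: (no change)
  FOLLOW[S]={$,a}  FOLLOW[A]={a}  FOLLOW[B]={$,a}  FOLLOW[C]={$,a}

FOLLOW(A) = ["a"]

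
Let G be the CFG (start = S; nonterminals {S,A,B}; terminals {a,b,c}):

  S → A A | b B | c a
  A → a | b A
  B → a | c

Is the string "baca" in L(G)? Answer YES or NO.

CNF form of G:
  S -> A A | T0 B | T1 T2
  A -> T0 A | a
  B -> a | c
  T0 -> b
  T1 -> c
  T2 -> a

Fill CYK table bottom-up:
  cell(0,0) b: {T0}  orig:{}
  cell(1,1) a: {A,B,T2}  orig:{A,B}
  cell(2,2) c: {B,T1}  orig:{B}
  cell(3,3) a: {A,B,T2}  orig:{A,B}
  cell(0,1) ba: {A,S}
  cell(1,2) ac: ∅
  cell(2,3) ca: {S}
  cell(0,2) bac: ∅
  cell(1,3) aca: ∅
  cell(0,3) baca: ∅

S ∉ T[0,3] ⇒ NO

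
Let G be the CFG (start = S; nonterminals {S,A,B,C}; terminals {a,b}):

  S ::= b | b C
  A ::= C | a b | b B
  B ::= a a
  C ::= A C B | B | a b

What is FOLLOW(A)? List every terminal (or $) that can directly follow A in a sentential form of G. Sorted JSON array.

Compute FIRST by fixpoint:
pass 1:
  A via A→a b: +{a}
  A via A→b B: +{b}
  B via B→a a: +{a}
  C via C→A C B: +{a,b}
  S via S→b: +{b}
  S: {b}  A: {a,b}  B: {a}  C: {a,b}
pass 2: (no change)
  S: {b}  A: {a,b}  B: {a}  C: {a,b}

FOLLOW iteration:
FOLLOW(S) := {$}
[1]
  C→A C B: FOLLOW(A) ⊇ FIRST(C) = {a,b}; new: +{a,b}
  C→A C B: FOLLOW(C) ⊇ FIRST(B) = {a}; new: +{a}
  C→A C B: FOLLOW(B) ⊇ FOLLOW(C) ⊇ {a}; new: +{a}
  S→b C: FOLLOW(C) ⊇ FOLLOW(S) ⊇ {$}; new: +{$}
  FOLLOW(S)={$}  FOLLOW(A)={a,b}  FOLLOW(B)={a}  FOLLOW(C)={$,a}
[2]
  A→C: FOLLOW(C) ⊇ FOLLOW(A) ⊇ {a,b}; new: +{b}
  A→b B: FOLLOW(B) ⊇ FOLLOW(A) ⊇ {a,b}; new: +{b}
  C→A C B: FOLLOW(B) ⊇ FOLLOW(C) ⊇ {$,a,b}; new: +{$}
  FOLLOW(S)={$}  FOLLOW(A)={a,b}  FOLLOW(B)={$,a,b}  FOLLOW(C)={$,a,b}
[3] done
  FOLLOW(S)={$}  FOLLOW(A)={a,b}  FOLLOW(B)={$,a,b}  FOLLOW(C)={$,a,b}

FOLLOW(A) = ["a", "b"]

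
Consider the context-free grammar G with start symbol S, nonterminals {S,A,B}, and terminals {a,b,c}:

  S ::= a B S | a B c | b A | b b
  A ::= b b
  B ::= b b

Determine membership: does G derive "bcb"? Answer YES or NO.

CNF form of G:
  S -> T0 A | T0 T0 | T1 X3 | T1 X4
  A -> T0 T0
  B -> T0 T0
  T0 -> b
  T1 -> a
  T2 -> c
  X3 -> B S
  X4 -> B T2

Fill CYK table bottom-up:
  [0..0]={T0}  "b"  orig:{}
  [1..1]={T2}  "c"  orig:{}
  [2..2]={T0}  "b"  orig:{}
  [0..1]=∅  "bc"
  [1..2]=∅  "cb"
  [0..2]=∅  "bcb"

S ∉ T[0,2] ⇒ NO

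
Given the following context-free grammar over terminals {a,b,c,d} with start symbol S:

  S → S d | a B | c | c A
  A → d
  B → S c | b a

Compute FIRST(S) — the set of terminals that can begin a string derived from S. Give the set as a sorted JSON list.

Compute FIRST by fixpoint:
iter 1:
  A via A→d: +{d}
  B via B→b a: +{b}
  S via S→a B: +{a}
  S via S→c: +{c}
  FIRST(S)={a,c}  FIRST(A)={d}  FIRST(B)={b}
iter 2:
  B via B→S c: +{a,c}
  FIRST(S)={a,c}  FIRST(A)={d}  FIRST(B)={a,b,c}
iter 3: done
  FIRST(S)={a,c}  FIRST(A)={d}  FIRST(B)={a,b,c}

FIRST(S) = ["a", "c"]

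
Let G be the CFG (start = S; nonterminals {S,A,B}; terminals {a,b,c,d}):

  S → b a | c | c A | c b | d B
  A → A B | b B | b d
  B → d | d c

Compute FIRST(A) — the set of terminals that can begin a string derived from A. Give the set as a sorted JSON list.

FIRST sets, iterate to fixpoint:
iter 1:
  A via A→b B: +{b}
  B via B→d: +{d}
  S via S→b a: +{b}
  S via S→c: +{c}
  S via S→d B: +{d}
  FIRST(S)={b,c,d}  FIRST(A)={b}  FIRST(B)={d}
iter 2: (no change)
  FIRST(S)={b,c,d}  FIRST(A)={b}  FIRST(B)={d}

FIRST(A) = ["b"]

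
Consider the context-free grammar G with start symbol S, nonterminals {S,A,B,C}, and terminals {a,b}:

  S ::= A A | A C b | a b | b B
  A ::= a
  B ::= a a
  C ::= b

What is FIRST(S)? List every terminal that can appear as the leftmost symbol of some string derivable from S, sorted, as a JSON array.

FIRST iteration:
round 1:
  A via A→a: +{a}
  B via B→a a: +{a}
  C via C→b: +{b}
  S via S→A A: +{a}
  S via S→b B: +{b}
  S: {a,b}  A: {a}  B: {a}  C: {b}
round 2: (no change)
  S: {a,b}  A: {a}  B: {a}  C: {b}

FIRST(S) = ["a", "b"]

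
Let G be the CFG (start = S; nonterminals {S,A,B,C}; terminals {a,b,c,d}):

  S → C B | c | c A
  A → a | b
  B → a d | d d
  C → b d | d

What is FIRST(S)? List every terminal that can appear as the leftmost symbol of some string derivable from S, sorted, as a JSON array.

FIRST iteration:
pass 1:
  A via A→a: +{a}
  A via A→b: +{b}
  B via B→a d: +{a}
  B via B→d d: +{d}
  C via C→b d: +{b}
  C via C→d: +{d}
  S via S→C B: +{b,d}
  S via S→c: +{c}
  FIRST[S]={b,c,d}  FIRST[A]={a,b}  FIRST[B]={a,d}  FIRST[C]={b,d}
pass 2: (no change)
  FIRST[S]={b,c,d}  FIRST[A]={a,b}  FIRST[B]={a,d}  FIRST[C]={b,d}

FIRST(S) = ["b", "c", "d"]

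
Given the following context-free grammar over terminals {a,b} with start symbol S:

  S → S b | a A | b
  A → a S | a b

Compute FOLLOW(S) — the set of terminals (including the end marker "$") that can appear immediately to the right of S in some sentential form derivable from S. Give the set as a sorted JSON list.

FIRST iteration:
[1]
  A via A→a S: +{a}
  S via S→a A: +{a}
  S via S→b: +{b}
  FIRST(S)={a,b}  FIRST(A)={a}
[2] — fixpoint
  FIRST(S)={a,b}  FIRST(A)={a}

Compute FOLLOW by fixpoint:
initialize: $ ∈ FOLLOW(S)
pass 1:
  S→S b: FOLLOW(S) ⊇ FIRST(b) = {b}; new: +{b}
  S→a A: FOLLOW(A) ⊇ FOLLOW(S) ⊇ {$,b}; new: +{$,b}
  S: {$,b}  A: {$,b}
pass 2: (stable)
  S: {$,b}  A: {$,b}

FOLLOW(S) = ["$", "b"]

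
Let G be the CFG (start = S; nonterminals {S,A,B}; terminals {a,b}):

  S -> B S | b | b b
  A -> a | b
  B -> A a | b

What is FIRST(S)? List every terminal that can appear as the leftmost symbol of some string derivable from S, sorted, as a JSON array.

FIRST sets, iterate to fixpoint:
pass 1:
  A via A→a: +{a}
  A via A→b: +{b}
  B via B→A a: +{a,b}
  S via S→B S: +{a,b}
  FIRST(S)={a,b}  FIRST(A)={a,b}  FIRST(B)={a,b}
pass 2: (stable)
  FIRST(S)={a,b}  FIRST(A)={a,b}  FIRST(B)={a,b}

FIRST(S) = ["a", "b"]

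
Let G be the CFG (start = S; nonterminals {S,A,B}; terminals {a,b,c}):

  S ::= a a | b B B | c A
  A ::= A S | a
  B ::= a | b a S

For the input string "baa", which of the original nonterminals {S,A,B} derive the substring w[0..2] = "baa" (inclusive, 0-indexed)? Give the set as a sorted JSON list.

CNF form of G:
  S -> T0 X4 | T1 T1 | T2 A
  A -> A S | a
  B -> T0 X3 | a
  T0 -> b
  T1 -> a
  T2 -> c
  X3 -> T1 S
  X4 -> B B

CYK table (by increasing span), restricted to cells inside w[0..2]:
  T[0,0] 'b' = {T0}  orig:{}
  T[1,1] 'a' = {A,B,T1}  orig:{A,B}
  T[2,2] 'a' = {A,B,T1}  orig:{A,B}
  T[0,1] 'ba' = ∅
  T[1,2] 'aa' = {S,X4}  orig:{S}
  T[0,2] 'baa' = {S}

Original NTs in T[0,2] deriving "baa": ["S"]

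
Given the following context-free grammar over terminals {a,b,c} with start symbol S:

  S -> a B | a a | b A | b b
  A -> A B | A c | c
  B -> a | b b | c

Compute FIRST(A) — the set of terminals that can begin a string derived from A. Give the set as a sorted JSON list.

FIRST iteration:
[1]
  A via A→c: +{c}
  B via B→a: +{a}
  B via B→b b: +{b}
  B via B→c: +{c}
  S via S→a B: +{a}
  S via S→b A: +{b}
  FIRST[S]={a,b}  FIRST[A]={c}  FIRST[B]={a,b,c}
[2] done
  FIRST[S]={a,b}  FIRST[A]={c}  FIRST[B]={a,b,c}

FIRST(A) = ["c"]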